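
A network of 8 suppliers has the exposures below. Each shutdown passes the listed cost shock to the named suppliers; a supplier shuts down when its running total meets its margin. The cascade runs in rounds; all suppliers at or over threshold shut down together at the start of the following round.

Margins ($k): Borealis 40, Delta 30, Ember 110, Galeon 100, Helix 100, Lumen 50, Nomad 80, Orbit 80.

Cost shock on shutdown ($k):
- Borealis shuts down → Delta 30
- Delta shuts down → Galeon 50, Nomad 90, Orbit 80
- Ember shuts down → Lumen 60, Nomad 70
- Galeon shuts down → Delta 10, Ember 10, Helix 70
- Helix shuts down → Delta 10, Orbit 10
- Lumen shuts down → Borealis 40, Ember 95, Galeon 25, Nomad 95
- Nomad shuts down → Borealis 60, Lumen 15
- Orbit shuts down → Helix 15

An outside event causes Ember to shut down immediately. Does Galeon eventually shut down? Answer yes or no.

Round 1 — Ember shuts down (initial).
  Lumen: +60 → 60 ≥ 50
  Nomad: +70 → 70 < 80
Round 2 — Lumen shuts down.
  Borealis: +40 → 40 ≥ 40
  Galeon: +25 → 25 < 100
  Nomad: +95 → 165 ≥ 80
Round 3 — Borealis, Nomad shut down.
  Delta: +30 → 30 ≥ 30
Round 4 — Delta shuts down.
  Galeon: +50 → 75 < 100
  Orbit: +80 → 80 ≥ 80
Round 5 — Orbit shuts down.
  Helix: +15 → 15 < 100
No further shutdowns.

no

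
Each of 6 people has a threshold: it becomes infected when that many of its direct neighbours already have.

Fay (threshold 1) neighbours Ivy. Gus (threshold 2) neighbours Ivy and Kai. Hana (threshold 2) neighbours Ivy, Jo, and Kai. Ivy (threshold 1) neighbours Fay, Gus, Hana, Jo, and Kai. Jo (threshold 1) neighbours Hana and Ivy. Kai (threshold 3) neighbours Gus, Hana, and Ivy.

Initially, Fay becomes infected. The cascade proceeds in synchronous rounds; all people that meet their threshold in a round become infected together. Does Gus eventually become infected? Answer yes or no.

Round 1 — Fay becomes infected (initial).
Round 2 — checking thresholds:
  Ivy: 1 of 5 neighbours ≥ 1, becomes infected.
Round 3 — checking thresholds:
  Gus: 1 of 2 neighbours < 2, below threshold.
  Hana: 1 of 3 neighbours < 2, below threshold.
  Jo: 1 of 2 neighbours ≥ 1, becomes infected.
  Kai: 1 of 3 neighbours < 3, below threshold.
Round 4 — checking thresholds:
  Gus: 1 of 2 neighbours < 2, below threshold.
  Hana: 2 of 3 neighbours ≥ 2, becomes infected.
  Kai: 1 of 3 neighbours < 3, below threshold.
Round 5 — no new infections; cascade stops.

no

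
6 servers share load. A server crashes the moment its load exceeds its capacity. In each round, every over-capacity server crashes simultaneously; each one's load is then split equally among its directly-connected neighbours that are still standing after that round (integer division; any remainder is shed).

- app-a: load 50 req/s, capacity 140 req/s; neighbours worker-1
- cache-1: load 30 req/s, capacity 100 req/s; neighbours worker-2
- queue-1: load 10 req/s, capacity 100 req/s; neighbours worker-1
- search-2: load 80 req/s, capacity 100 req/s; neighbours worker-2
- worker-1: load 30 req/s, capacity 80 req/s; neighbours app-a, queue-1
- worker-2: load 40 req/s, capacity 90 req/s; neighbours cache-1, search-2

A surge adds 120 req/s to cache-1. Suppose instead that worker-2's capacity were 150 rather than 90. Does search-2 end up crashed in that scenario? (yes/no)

With worker-2's capacity at 150:
Round 1 — cache-1 at 150 > 100. cache-1 crashes.
  cache-1 sheds 150 req/s to worker-2: 150 each.
    worker-2: 40+150 = 190 > 150
Round 2 — worker-2 crashes.
  worker-2 sheds 190 req/s to search-2: 190 each.
    search-2: 80+190 = 270 > 100
Round 3 — search-2 crashes.
  search-2 sheds 270 req/s: no online neighbours, lost.
No further crashes.

yes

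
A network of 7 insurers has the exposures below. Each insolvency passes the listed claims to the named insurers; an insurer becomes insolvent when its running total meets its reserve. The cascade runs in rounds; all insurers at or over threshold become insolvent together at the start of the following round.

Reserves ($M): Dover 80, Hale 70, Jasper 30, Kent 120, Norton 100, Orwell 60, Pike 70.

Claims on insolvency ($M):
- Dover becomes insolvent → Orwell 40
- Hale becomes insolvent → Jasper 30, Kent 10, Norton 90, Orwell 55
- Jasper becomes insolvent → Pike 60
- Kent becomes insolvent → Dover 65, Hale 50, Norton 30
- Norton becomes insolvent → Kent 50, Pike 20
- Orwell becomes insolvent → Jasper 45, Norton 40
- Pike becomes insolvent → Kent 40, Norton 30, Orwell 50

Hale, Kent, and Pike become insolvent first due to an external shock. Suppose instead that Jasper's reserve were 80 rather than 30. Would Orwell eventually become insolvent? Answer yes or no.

With Jasper's reserve at 80:
Round 1 — Hale, Kent, Pike become insolvent (initial).
  Dover: +65 → 65 < 80
  Jasper: +30 → 30 < 80
  Norton: +90+30+30 → 150 ≥ 100
  Orwell: +55+50 → 105 ≥ 60
Round 2 — Norton, Orwell become insolvent.
  Jasper: +45 → 75 < 80
No further insolvencies.

yes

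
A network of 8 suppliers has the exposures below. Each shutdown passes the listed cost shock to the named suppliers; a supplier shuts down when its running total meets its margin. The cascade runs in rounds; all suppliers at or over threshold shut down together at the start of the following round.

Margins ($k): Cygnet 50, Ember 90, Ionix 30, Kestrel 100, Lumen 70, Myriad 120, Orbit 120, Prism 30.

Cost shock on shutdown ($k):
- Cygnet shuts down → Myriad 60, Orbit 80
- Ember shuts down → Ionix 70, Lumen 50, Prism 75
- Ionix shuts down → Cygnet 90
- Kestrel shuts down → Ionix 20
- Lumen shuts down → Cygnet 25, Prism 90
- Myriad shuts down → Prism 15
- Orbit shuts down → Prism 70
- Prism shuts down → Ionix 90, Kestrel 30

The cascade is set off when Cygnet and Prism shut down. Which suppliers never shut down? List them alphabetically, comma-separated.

Round 1 — Cygnet, Prism shut down (initial).
  Ionix: +90 → 90 ≥ 30
  Kestrel: +30 → 30 < 100
  Myriad: +60 → 60 < 120
  Orbit: +80 → 80 < 120
Round 2 — Ionix shuts down.
No further shutdowns.

Ember, Kestrel, Lumen, Myriad, Orbit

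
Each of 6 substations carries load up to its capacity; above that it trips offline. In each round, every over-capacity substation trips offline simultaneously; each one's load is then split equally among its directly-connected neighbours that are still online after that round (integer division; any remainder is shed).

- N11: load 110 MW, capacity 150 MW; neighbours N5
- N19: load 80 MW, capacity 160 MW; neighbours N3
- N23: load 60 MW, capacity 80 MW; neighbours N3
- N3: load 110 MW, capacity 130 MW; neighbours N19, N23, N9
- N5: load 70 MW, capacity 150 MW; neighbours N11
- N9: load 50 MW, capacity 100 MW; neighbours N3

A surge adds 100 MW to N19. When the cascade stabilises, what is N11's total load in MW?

110

Round 1 — N19 at 180 > 160. N19 trips offline.
  N19 sheds 180 MW to N3: 180 each.
    N3: 110+180 = 290 > 130
Round 2 — N3 trips offline.
  N3 sheds 290 MW to N23, N9: 145 each.
    N23: 60+145 = 205 > 80
    N9: 50+145 = 195 > 100
Round 3 — N23, N9 trip offline.
  N23 sheds 205 MW: no online neighbours, lost.
  N9 sheds 195 MW: no online neighbours, lost.
No further trips.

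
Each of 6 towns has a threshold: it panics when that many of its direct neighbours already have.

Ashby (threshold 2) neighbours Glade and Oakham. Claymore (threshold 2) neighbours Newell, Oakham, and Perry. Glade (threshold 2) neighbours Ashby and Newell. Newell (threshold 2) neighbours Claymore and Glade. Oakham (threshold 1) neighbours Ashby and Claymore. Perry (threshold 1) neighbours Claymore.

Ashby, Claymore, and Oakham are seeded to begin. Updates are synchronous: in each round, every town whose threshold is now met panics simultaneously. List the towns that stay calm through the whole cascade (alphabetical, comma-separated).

Glade, Newell

Round 1 — Ashby, Claymore, Oakham panic (initial).
Round 2 — checking thresholds:
  Glade: 1 of 2 neighbours < 2, below threshold.
  Newell: 1 of 2 neighbours < 2, below threshold.
  Perry: 1 of 1 neighbours ≥ 1, panics.
Round 3 — no new panics; cascade stops.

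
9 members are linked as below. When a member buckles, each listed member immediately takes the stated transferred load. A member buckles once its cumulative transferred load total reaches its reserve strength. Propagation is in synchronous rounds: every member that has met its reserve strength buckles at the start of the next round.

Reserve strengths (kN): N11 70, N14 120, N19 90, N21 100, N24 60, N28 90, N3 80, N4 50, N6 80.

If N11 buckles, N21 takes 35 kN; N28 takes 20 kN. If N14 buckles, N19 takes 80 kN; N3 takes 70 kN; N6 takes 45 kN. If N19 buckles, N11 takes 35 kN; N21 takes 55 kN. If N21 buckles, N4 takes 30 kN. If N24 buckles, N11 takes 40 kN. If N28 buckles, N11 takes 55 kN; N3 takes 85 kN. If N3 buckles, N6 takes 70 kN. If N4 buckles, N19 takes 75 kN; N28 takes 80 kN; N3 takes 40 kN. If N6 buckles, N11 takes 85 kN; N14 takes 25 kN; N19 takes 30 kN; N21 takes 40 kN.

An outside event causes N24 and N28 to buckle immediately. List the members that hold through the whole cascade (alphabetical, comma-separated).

Round 1 — N24, N28 buckle (initial).
  N11: +40+55 → 95 ≥ 70
  N3: +85 → 85 ≥ 80
Round 2 — N11, N3 buckle.
  N21: +35 → 35 < 100
  N6: +70 → 70 < 80
No further bucklings.

N14, N19, N21, N4, N6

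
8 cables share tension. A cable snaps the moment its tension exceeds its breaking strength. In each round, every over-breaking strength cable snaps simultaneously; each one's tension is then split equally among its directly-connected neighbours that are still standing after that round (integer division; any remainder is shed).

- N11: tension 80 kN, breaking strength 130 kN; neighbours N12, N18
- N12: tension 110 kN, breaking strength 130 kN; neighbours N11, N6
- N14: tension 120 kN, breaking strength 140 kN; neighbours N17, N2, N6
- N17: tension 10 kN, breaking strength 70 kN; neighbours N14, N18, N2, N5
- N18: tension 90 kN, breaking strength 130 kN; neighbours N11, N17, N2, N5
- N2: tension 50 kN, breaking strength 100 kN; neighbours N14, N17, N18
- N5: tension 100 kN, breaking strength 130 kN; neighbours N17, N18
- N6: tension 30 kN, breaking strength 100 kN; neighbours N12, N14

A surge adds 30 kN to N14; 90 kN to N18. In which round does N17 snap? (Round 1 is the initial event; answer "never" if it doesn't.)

Round 1 — N14 at 150 > 140; N18 at 180 > 130. N14, N18 snap.
  N14 sheds 150 kN to N17, N2, N6: 50 each.
    N17: 10+50 = 60 ≤ 70
    N2: 50+50 = 100 ≤ 100
    N6: 30+50 = 80 ≤ 100
  N18 sheds 180 kN to N11, N17, N2, N5: 45 each.
    N11: 80+45 = 125 ≤ 130
    N17: 60+45 = 105 > 70
    N2: 100+45 = 145 > 100
    N5: 100+45 = 145 > 130
Round 2 — N17, N2, N5 snap.
  N17 sheds 105 kN: no online neighbours, lost.
  N2 sheds 145 kN: no online neighbours, lost.
  N5 sheds 145 kN: no online neighbours, lost.
No further breaks.

2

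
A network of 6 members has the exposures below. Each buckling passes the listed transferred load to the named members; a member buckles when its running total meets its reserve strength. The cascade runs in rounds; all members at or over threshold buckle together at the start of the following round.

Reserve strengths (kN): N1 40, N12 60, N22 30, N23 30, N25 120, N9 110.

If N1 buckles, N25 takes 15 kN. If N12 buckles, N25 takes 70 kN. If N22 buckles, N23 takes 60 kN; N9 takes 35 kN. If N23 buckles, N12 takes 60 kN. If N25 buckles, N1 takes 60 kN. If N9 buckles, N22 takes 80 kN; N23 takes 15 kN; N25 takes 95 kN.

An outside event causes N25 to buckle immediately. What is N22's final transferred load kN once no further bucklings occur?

Round 1 — N25 buckles (initial).
  N1: +60 → 60 ≥ 40
Round 2 — N1 buckles.
No further bucklings.

0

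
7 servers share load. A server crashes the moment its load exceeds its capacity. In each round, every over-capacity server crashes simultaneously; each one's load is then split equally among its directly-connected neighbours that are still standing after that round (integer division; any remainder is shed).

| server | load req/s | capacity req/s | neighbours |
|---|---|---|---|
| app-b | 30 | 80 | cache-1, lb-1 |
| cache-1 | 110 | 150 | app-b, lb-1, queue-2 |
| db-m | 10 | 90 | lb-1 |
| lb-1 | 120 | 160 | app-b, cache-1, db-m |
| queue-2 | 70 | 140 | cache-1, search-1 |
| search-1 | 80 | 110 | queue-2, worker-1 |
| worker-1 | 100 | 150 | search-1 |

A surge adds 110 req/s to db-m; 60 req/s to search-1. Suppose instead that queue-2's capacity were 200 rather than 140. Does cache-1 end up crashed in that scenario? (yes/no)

With queue-2's capacity at 200:
Round 1 — db-m at 120 > 90; search-1 at 140 > 110. db-m, search-1 crash.
  db-m sheds 120 req/s to lb-1: 120 each.
    lb-1: 120+120 = 240 > 160
  search-1 sheds 140 req/s to queue-2, worker-1: 70 each.
    queue-2: 70+70 = 140 ≤ 200
    worker-1: 100+70 = 170 > 150
Round 2 — lb-1, worker-1 crash.
  lb-1 sheds 240 req/s to app-b, cache-1: 120 each.
    app-b: 30+120 = 150 > 80
    cache-1: 110+120 = 230 > 150
  worker-1 sheds 170 req/s: no online neighbours, lost.
Round 3 — app-b, cache-1 crash.
  app-b sheds 150 req/s: no online neighbours, lost.
  cache-1 sheds 230 req/s to queue-2: 230 each.
    queue-2: 140+230 = 370 > 200
Round 4 — queue-2 crashes.
  queue-2 sheds 370 req/s: no online neighbours, lost.
No further crashes.

yes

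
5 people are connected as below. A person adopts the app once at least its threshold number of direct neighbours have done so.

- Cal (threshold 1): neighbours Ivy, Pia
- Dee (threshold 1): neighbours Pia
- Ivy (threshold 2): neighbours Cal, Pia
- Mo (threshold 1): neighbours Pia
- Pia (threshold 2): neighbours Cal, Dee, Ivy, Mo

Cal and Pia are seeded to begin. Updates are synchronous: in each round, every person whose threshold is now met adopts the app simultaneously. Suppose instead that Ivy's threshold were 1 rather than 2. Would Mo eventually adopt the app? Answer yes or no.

yes

With Ivy's threshold at 1:
Round 1 — Cal, Pia adopt the app (initial).
Round 2 — checking thresholds:
  Dee: 1 of 1 neighbours ≥ 1, adopts the app.
  Ivy: 2 of 2 neighbours ≥ 1, adopts the app.
  Mo: 1 of 1 neighbours ≥ 1, adopts the app.
Round 3 — no new adoptions; cascade stops.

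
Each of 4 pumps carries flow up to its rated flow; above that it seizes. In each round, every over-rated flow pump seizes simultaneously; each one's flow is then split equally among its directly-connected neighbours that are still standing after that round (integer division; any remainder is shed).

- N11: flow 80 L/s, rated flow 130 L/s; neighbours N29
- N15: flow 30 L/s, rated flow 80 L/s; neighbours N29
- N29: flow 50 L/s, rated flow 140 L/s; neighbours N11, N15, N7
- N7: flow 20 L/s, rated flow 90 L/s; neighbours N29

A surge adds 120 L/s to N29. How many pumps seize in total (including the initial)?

Round 1 — N29 at 170 > 140. N29 seizes.
  N29 sheds 170 L/s to N11, N15, N7: 56 each (2 lost).
    N11: 80+56 = 136 > 130
    N15: 30+56 = 86 > 80
    N7: 20+56 = 76 ≤ 90
Round 2 — N11, N15 seize.
  N11 sheds 136 L/s: no online neighbours, lost.
  N15 sheds 86 L/s: no online neighbours, lost.
No further seizures.

3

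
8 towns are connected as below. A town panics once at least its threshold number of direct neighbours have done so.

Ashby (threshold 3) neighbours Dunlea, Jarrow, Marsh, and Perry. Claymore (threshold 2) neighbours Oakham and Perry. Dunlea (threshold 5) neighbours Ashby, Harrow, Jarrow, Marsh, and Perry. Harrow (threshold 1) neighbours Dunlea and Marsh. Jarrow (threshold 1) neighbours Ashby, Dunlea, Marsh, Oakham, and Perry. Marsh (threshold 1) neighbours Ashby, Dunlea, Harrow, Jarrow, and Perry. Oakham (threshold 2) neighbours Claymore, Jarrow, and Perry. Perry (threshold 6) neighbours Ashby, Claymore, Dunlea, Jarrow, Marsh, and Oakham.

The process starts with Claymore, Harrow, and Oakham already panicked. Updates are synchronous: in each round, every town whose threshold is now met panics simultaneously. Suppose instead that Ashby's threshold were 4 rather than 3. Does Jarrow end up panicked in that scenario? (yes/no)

yes

With Ashby's threshold at 4:
Round 1 — Claymore, Harrow, Oakham panic (initial).
Round 2 — checking thresholds:
  Dunlea: 1 of 5 neighbours < 5, not yet.
  Jarrow: 1 of 5 neighbours ≥ 1, panics.
  Marsh: 1 of 5 neighbours ≥ 1, panics.
  Perry: 2 of 6 neighbours < 6, not yet.
Round 3 — no new panics; cascade stops.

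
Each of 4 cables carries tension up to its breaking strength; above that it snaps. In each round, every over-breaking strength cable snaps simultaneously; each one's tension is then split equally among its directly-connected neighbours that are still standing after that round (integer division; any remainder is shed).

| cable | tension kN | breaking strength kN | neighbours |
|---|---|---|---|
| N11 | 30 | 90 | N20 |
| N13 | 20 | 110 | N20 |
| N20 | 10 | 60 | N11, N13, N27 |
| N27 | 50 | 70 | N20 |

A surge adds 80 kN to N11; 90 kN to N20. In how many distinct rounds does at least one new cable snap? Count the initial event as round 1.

2

Round 1 — N11 at 110 > 90; N20 at 100 > 60. N11, N20 snap.
  N11 sheds 110 kN: no online neighbours, lost.
  N20 sheds 100 kN to N13, N27: 50 each.
    N13: 20+50 = 70 ≤ 110
    N27: 50+50 = 100 > 70
Round 2 — N27 snaps.
  N27 sheds 100 kN: no online neighbours, lost.
No further breaks.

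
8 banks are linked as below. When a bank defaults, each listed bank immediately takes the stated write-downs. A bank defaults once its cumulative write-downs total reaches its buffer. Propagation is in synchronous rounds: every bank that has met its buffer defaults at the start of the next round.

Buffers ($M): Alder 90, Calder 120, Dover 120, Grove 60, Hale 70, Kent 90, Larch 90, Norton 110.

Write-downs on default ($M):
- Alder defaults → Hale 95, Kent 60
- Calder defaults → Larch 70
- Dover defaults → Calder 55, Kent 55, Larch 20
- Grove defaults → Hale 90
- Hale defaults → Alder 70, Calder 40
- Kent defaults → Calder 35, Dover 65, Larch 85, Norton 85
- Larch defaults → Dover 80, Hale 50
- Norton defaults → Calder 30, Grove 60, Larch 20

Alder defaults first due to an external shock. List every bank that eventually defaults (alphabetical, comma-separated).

Alder, Hale

Round 1 — Alder defaults (initial).
  Hale: +95 → 95 ≥ 70
  Kent: +60 → 60 < 90
Round 2 — Hale defaults.
  Calder: +40 → 40 < 120
No further defaults.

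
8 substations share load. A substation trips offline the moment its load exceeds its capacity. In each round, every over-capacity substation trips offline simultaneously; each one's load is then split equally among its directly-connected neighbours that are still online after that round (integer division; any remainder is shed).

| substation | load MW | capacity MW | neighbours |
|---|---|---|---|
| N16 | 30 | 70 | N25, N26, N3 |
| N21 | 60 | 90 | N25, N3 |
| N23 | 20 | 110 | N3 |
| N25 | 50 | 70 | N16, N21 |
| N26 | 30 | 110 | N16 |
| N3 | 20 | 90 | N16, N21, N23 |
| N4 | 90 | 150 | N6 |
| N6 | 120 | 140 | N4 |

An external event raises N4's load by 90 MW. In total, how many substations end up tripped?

2

Round 1 — N4 at 180 > 150. N4 trips offline.
  N4 sheds 180 MW to N6: 180 each.
    N6: 120+180 = 300 > 140
Round 2 — N6 trips offline.
  N6 sheds 300 MW: no online neighbours, lost.
No further trips.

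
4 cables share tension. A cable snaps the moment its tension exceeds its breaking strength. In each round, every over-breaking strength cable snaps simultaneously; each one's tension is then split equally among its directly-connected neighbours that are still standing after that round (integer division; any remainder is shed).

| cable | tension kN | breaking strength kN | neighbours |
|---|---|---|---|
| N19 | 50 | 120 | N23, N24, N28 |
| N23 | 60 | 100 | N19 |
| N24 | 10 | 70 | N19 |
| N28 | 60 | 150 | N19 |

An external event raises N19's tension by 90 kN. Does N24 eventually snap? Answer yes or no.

Round 1 — N19 at 140 > 120. N19 snaps.
  N19 sheds 140 kN to N23, N24, N28: 46 each (2 lost).
    N23: 60+46 = 106 > 100
    N24: 10+46 = 56 ≤ 70
    N28: 60+46 = 106 ≤ 150
Round 2 — N23 snaps.
  N23 sheds 106 kN: no online neighbours, lost.
No further breaks.

no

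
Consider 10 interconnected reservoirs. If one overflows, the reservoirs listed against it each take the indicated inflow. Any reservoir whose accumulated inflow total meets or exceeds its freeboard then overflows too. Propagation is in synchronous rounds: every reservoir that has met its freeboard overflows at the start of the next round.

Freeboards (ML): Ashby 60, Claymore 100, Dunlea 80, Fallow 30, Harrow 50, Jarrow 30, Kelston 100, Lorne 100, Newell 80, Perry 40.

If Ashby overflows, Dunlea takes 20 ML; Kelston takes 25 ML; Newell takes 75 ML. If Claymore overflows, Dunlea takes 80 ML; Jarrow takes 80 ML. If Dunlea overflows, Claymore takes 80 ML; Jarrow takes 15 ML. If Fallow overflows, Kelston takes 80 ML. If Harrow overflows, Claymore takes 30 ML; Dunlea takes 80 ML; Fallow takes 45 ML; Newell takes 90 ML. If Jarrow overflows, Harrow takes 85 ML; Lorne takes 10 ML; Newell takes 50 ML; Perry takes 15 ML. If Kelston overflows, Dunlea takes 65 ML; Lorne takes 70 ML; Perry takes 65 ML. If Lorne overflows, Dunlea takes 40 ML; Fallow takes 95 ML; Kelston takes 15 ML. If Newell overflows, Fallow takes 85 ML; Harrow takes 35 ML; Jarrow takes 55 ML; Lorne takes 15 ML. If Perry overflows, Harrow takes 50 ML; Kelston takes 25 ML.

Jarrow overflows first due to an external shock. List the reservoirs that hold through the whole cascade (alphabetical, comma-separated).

Ashby, Kelston, Lorne, Perry

Round 1 — Jarrow overflows (initial).
  Harrow: +85 → 85 ≥ 50
  Lorne: +10 → 10 < 100
  Newell: +50 → 50 < 80
  Perry: +15 → 15 < 40
Round 2 — Harrow overflows.
  Claymore: +30 → 30 < 100
  Dunlea: +80 → 80 ≥ 80
  Fallow: +45 → 45 ≥ 30
  Newell: +90 → 140 ≥ 80
Round 3 — Dunlea, Fallow, Newell overflow.
  Claymore: +80 → 110 ≥ 100
  Kelston: +80 → 80 < 100
  Lorne: +15 → 25 < 100
Round 4 — Claymore overflows.
No further overflows.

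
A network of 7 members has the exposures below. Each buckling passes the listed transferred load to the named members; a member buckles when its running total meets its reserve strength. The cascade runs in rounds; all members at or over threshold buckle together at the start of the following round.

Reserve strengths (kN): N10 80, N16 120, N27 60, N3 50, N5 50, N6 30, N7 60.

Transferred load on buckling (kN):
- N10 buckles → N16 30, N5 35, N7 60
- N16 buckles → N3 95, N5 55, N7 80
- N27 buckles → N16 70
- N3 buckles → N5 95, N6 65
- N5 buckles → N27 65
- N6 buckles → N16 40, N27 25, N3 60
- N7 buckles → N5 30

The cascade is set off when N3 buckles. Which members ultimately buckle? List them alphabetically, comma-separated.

Round 1 — N3 buckles (initial).
  N5: +95 → 95 ≥ 50
  N6: +65 → 65 ≥ 30
Round 2 — N5, N6 buckle.
  N16: +40 → 40 < 120
  N27: +65+25 → 90 ≥ 60
Round 3 — N27 buckles.
  N16: +70 → 110 < 120
No further bucklings.

N27, N3, N5, N6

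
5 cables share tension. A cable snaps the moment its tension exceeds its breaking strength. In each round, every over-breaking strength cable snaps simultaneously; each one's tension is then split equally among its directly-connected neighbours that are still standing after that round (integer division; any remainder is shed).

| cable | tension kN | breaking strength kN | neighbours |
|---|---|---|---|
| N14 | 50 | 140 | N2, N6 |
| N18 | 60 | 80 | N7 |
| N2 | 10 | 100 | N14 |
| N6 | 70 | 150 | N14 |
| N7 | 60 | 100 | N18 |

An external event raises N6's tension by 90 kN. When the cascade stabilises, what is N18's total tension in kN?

Round 1 — N6 at 160 > 150. N6 snaps.
  N6 sheds 160 kN to N14: 160 each.
    N14: 50+160 = 210 > 140
Round 2 — N14 snaps.
  N14 sheds 210 kN to N2: 210 each.
    N2: 10+210 = 220 > 100
Round 3 — N2 snaps.
  N2 sheds 220 kN: no online neighbours, lost.
No further breaks.

60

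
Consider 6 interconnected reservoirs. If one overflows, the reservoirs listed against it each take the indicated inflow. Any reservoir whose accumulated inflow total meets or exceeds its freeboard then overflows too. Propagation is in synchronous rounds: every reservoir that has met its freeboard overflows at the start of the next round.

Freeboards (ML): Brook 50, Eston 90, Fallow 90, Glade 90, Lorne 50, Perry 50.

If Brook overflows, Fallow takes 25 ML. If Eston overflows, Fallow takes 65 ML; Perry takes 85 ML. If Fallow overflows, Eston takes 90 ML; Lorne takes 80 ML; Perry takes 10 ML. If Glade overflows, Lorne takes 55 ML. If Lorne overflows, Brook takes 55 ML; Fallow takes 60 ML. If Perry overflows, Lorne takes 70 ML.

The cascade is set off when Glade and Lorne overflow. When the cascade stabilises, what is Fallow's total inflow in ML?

Round 1 — Glade, Lorne overflow (initial).
  Brook: +55 → 55 ≥ 50
  Fallow: +60 → 60 < 90
Round 2 — Brook overflows.
  Fallow: +25 → 85 < 90
No further overflows.

85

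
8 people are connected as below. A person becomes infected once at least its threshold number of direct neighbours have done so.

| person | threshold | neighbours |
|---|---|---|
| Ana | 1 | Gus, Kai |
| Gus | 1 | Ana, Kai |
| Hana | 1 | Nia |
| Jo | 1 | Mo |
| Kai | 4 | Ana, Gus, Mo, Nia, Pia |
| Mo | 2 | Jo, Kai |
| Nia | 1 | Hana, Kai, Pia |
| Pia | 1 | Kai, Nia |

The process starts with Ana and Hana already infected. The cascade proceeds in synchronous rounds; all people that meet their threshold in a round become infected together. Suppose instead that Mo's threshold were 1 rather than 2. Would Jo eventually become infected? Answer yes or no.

yes

With Mo's threshold at 1:
Round 1 — Ana, Hana become infected (initial).
Round 2 — checking thresholds:
  Gus: 1 of 2 neighbours ≥ 1, becomes infected.
  Kai: 1 of 5 neighbours < 4, not yet.
  Nia: 1 of 3 neighbours ≥ 1, becomes infected.
Round 3 — checking thresholds:
  Kai: 3 of 5 neighbours < 4, not yet.
  Pia: 1 of 2 neighbours ≥ 1, becomes infected.
Round 4 — checking thresholds:
  Kai: 4 of 5 neighbours ≥ 4, becomes infected.
Round 5 — checking thresholds:
  Mo: 1 of 2 neighbours ≥ 1, becomes infected.
Round 6 — checking thresholds:
  Jo: 1 of 1 neighbours ≥ 1, becomes infected.
Round 7 — no new infections; cascade stops.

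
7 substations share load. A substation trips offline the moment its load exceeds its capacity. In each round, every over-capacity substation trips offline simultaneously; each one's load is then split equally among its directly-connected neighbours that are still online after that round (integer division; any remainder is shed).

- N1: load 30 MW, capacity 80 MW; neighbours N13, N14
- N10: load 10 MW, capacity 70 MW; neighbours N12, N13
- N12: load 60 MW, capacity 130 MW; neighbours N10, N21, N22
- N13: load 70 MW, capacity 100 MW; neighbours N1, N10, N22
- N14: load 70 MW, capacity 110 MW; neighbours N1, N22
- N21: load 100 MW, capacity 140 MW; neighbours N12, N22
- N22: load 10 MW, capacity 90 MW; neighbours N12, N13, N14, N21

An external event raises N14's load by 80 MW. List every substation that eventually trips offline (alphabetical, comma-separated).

Round 1 — N14 at 150 > 110. N14 trips offline.
  N14 sheds 150 MW to N1, N22: 75 each.
    N1: 30+75 = 105 > 80
    N22: 10+75 = 85 ≤ 90
Round 2 — N1 trips offline.
  N1 sheds 105 MW to N13: 105 each.
    N13: 70+105 = 175 > 100
Round 3 — N13 trips offline.
  N13 sheds 175 MW to N10, N22: 87 each (1 lost).
    N10: 10+87 = 97 > 70
    N22: 85+87 = 172 > 90
Round 4 — N10, N22 trip offline.
  N10 sheds 97 MW to N12: 97 each.
    N12: 60+97 = 157 > 130
  N22 sheds 172 MW to N12, N21: 86 each.
    N12: 157+86 = 243 > 130
    N21: 100+86 = 186 > 140
Round 5 — N12, N21 trip offline.
  N12 sheds 243 MW: no online neighbours, lost.
  N21 sheds 186 MW: no online neighbours, lost.
No further trips.

N1, N10, N12, N13, N14, N21, N22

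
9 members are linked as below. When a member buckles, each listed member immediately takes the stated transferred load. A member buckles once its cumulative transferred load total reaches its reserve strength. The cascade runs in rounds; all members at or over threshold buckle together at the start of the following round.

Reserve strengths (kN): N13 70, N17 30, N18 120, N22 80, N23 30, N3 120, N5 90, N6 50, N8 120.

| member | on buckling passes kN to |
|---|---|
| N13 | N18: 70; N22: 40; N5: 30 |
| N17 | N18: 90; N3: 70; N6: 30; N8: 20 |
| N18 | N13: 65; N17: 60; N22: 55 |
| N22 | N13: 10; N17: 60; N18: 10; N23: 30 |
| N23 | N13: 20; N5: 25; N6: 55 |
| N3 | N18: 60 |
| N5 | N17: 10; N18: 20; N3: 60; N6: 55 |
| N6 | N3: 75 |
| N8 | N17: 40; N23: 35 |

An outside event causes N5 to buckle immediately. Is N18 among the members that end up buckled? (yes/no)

Round 1 — N5 buckles (initial).
  N17: +10 → 10 < 30
  N18: +20 → 20 < 120
  N3: +60 → 60 < 120
  N6: +55 → 55 ≥ 50
Round 2 — N6 buckles.
  N3: +75 → 135 ≥ 120
Round 3 — N3 buckles.
  N18: +60 → 80 < 120
No further bucklings.

no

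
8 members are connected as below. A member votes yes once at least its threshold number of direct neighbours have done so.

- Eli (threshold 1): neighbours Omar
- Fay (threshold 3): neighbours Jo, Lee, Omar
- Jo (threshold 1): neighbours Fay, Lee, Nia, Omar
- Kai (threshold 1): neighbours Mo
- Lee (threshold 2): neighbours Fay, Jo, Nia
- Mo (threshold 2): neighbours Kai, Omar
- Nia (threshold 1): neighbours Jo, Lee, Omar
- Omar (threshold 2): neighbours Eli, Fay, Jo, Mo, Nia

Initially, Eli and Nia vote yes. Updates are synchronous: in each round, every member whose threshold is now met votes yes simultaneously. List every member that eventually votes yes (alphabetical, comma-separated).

Eli, Fay, Jo, Lee, Nia, Omar

Round 1 — Eli, Nia vote yes (initial).
Round 2 — checking thresholds:
  Jo: 1 of 4 neighbours ≥ 1, votes yes.
  Lee: 1 of 3 neighbours < 2, not yet.
  Omar: 2 of 5 neighbours ≥ 2, votes yes.
Round 3 — checking thresholds:
  Fay: 2 of 3 neighbours < 3, not yet.
  Lee: 2 of 3 neighbours ≥ 2, votes yes.
  Mo: 1 of 2 neighbours < 2, not yet.
Round 4 — checking thresholds:
  Fay: 3 of 3 neighbours ≥ 3, votes yes.
  Mo: 1 of 2 neighbours < 2, not yet.
Round 5 — no new yes votes; cascade stops.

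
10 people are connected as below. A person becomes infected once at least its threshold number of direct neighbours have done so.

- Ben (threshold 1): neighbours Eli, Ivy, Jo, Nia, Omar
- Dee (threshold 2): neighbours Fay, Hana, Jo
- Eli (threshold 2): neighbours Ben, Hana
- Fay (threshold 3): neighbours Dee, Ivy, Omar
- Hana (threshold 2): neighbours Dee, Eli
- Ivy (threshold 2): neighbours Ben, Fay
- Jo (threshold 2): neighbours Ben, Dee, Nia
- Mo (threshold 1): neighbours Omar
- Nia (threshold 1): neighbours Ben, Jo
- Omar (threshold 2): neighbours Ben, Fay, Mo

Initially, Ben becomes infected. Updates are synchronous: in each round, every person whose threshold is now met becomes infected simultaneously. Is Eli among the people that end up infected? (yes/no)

Round 1 — Ben becomes infected (initial).
Round 2 — checking thresholds:
  Eli: 1 of 2 neighbours < 2, holds.
  Ivy: 1 of 2 neighbours < 2, holds.
  Jo: 1 of 3 neighbours < 2, holds.
  Nia: 1 of 2 neighbours ≥ 1, becomes infected.
  Omar: 1 of 3 neighbours < 2, holds.
Round 3 — checking thresholds:
  Eli: 1 of 2 neighbours < 2, holds.
  Ivy: 1 of 2 neighbours < 2, holds.
  Jo: 2 of 3 neighbours ≥ 2, becomes infected.
  Omar: 1 of 3 neighbours < 2, holds.
Round 4 — no new infections; cascade stops.

no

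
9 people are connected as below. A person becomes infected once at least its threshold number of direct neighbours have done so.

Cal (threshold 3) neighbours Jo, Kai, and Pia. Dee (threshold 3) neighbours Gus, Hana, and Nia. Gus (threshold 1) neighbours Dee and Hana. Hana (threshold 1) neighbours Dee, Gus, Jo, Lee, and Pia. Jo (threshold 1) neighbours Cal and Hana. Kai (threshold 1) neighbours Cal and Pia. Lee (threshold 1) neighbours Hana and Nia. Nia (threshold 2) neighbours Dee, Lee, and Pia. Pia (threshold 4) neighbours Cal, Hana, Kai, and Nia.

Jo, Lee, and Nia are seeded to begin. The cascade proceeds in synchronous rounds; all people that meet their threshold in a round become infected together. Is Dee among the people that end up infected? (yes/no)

Round 1 — Jo, Lee, Nia become infected (initial).
Round 2 — checking thresholds:
  Cal: 1 of 3 neighbours < 3, holds.
  Dee: 1 of 3 neighbours < 3, holds.
  Hana: 2 of 5 neighbours ≥ 1, becomes infected.
  Pia: 1 of 4 neighbours < 4, holds.
Round 3 — checking thresholds:
  Cal: 1 of 3 neighbours < 3, holds.
  Dee: 2 of 3 neighbours < 3, holds.
  Gus: 1 of 2 neighbours ≥ 1, becomes infected.
  Pia: 2 of 4 neighbours < 4, holds.
Round 4 — checking thresholds:
  Cal: 1 of 3 neighbours < 3, holds.
  Dee: 3 of 3 neighbours ≥ 3, becomes infected.
  Pia: 2 of 4 neighbours < 4, holds.
Round 5 — no new infections; cascade stops.

yes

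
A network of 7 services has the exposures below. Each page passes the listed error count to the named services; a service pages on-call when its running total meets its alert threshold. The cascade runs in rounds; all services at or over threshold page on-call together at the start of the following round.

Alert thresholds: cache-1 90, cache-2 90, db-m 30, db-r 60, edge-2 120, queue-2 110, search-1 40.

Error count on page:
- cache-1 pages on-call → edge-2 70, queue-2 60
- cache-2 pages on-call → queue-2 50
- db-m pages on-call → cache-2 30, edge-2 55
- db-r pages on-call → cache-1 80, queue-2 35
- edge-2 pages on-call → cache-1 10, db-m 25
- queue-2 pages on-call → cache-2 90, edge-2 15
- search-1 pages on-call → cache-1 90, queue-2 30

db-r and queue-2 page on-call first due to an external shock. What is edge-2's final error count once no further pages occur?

Round 1 — db-r, queue-2 page on-call (initial).
  cache-1: +80 → 80 < 90
  cache-2: +90 → 90 ≥ 90
  edge-2: +15 → 15 < 120
Round 2 — cache-2 pages on-call.
No further pages.

15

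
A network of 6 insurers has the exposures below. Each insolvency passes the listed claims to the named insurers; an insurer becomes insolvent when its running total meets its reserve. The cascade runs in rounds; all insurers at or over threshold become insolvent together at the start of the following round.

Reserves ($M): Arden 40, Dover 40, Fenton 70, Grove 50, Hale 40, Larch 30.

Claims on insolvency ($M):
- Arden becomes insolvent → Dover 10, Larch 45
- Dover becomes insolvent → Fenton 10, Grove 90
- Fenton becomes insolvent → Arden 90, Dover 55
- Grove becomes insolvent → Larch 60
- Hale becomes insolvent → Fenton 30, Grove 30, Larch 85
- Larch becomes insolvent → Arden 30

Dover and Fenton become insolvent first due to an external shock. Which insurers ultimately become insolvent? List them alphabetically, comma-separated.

Arden, Dover, Fenton, Grove, Larch

Round 1 — Dover, Fenton become insolvent (initial).
  Arden: +90 → 90 ≥ 40
  Grove: +90 → 90 ≥ 50
Round 2 — Arden, Grove become insolvent.
  Larch: +45+60 → 105 ≥ 30
Round 3 — Larch becomes insolvent.
No further insolvencies.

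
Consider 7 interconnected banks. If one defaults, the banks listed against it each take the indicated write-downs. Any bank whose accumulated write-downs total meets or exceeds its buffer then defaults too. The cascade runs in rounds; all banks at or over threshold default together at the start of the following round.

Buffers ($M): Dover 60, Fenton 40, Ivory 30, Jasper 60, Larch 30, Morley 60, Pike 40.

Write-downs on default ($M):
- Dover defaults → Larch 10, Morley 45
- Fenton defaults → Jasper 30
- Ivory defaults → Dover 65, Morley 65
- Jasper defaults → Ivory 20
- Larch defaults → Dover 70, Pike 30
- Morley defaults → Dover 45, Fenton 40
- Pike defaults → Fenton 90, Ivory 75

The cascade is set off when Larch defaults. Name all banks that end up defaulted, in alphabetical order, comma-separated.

Dover, Larch

Round 1 — Larch defaults (initial).
  Dover: +70 → 70 ≥ 60
  Pike: +30 → 30 < 40
Round 2 — Dover defaults.
  Morley: +45 → 45 < 60
No further defaults.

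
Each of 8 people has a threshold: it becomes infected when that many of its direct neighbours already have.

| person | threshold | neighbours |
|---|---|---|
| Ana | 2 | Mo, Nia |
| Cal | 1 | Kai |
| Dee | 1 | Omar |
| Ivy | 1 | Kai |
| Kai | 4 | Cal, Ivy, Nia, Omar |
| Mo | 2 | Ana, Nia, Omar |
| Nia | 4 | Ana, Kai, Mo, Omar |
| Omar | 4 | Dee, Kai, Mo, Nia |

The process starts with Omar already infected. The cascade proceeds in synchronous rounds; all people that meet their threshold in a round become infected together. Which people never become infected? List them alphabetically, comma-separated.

Ana, Cal, Ivy, Kai, Mo, Nia

Round 1 — Omar becomes infected (initial).
Round 2 — checking thresholds:
  Dee: 1 of 1 neighbours ≥ 1, becomes infected.
  Kai: 1 of 4 neighbours < 4, holds.
  Mo: 1 of 3 neighbours < 2, holds.
  Nia: 1 of 4 neighbours < 4, holds.
Round 3 — no new infections; cascade stops.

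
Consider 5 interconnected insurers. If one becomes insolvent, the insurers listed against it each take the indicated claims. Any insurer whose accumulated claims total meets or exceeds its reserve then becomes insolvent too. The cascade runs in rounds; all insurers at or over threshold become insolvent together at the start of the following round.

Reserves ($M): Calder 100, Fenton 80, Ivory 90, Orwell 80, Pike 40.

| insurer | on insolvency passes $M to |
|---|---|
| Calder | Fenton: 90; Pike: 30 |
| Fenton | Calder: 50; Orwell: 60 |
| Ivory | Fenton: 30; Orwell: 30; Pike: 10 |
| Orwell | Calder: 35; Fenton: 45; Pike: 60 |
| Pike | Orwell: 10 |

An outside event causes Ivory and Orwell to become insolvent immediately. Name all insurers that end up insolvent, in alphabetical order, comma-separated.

Round 1 — Ivory, Orwell become insolvent (initial).
  Calder: +35 → 35 < 100
  Fenton: +30+45 → 75 < 80
  Pike: +10+60 → 70 ≥ 40
Round 2 — Pike becomes insolvent.
No further insolvencies.

Ivory, Orwell, Pike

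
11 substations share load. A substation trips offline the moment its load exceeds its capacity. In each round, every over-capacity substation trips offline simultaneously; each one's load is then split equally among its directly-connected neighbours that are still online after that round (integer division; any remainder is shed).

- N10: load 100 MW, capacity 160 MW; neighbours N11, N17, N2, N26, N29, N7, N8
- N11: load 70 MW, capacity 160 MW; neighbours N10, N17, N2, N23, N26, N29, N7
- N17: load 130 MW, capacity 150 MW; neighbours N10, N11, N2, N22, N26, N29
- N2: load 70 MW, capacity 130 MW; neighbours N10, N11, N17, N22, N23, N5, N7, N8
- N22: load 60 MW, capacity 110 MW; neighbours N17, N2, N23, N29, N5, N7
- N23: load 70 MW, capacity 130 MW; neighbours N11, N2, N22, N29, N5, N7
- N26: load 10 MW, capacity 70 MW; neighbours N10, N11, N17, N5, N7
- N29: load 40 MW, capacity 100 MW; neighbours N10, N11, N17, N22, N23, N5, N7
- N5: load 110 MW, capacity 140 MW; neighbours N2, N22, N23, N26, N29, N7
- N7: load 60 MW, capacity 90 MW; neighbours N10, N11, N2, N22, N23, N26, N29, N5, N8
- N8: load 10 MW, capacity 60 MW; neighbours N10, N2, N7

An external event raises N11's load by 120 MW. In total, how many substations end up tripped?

2

Round 1 — N11 at 190 > 160. N11 trips offline.
  N11 sheds 190 MW to N10, N17, N2, N23, N26, N29, N7: 27 each (1 lost).
    N10: 100+27 = 127 ≤ 160
    N17: 130+27 = 157 > 150
    N2: 70+27 = 97 ≤ 130
    N23: 70+27 = 97 ≤ 130
    N26: 10+27 = 37 ≤ 70
    N29: 40+27 = 67 ≤ 100
    N7: 60+27 = 87 ≤ 90
Round 2 — N17 trips offline.
  N17 sheds 157 MW to N10, N2, N22, N26, N29: 31 each (2 lost).
    N10: 127+31 = 158 ≤ 160
    N2: 97+31 = 128 ≤ 130
    N22: 60+31 = 91 ≤ 110
    N26: 37+31 = 68 ≤ 70
    N29: 67+31 = 98 ≤ 100
No further trips.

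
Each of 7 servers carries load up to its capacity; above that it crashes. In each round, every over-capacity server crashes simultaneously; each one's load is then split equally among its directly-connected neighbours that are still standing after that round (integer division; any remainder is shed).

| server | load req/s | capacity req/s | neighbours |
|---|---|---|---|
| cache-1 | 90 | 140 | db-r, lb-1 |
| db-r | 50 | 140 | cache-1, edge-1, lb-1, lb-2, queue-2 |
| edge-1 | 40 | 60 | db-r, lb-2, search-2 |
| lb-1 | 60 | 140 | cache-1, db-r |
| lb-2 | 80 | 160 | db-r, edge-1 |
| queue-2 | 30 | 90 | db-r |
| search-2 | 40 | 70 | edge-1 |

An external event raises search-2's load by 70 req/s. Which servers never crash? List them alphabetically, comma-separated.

cache-1, db-r, lb-1, lb-2, queue-2

Round 1 — search-2 at 110 > 70. search-2 crashes.
  search-2 sheds 110 req/s to edge-1: 110 each.
    edge-1: 40+110 = 150 > 60
Round 2 — edge-1 crashes.
  edge-1 sheds 150 req/s to db-r, lb-2: 75 each.
    db-r: 50+75 = 125 ≤ 140
    lb-2: 80+75 = 155 ≤ 160
No further crashes.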